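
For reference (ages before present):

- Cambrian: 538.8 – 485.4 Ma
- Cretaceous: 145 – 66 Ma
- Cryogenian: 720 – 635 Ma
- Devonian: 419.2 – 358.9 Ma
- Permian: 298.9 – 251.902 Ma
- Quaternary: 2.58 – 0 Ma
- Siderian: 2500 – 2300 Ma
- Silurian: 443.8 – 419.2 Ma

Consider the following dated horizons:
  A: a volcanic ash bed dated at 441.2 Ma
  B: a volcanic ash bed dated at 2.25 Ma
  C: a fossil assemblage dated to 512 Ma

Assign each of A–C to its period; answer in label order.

A — Silurian; B — Quaternary; C — Cambrian

Match each age against the start–end ranges in the excerpt: A = 441.2 Ma → Silurian (443.8–419.2); B = 2.25 Ma → Quaternary (2.58–0); C = 512 Ma → Cambrian (538.8–485.4).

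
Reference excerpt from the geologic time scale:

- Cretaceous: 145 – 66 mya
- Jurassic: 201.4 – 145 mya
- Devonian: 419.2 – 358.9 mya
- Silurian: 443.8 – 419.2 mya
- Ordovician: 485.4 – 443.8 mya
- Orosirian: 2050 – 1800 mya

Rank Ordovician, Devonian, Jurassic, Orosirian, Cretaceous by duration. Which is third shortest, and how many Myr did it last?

Devonian, 60.3 million years

Start − end for each: Ordovician 485.4 − 443.8 = 41.6; Devonian 419.2 − 358.9 = 60.3; Jurassic 201.4 − 145 = 56.4; Orosirian 2050 − 1800 = 250; Cretaceous 145 − 66 = 79.
Ranking these from shortest: Ordovician < Jurassic < Devonian < Cretaceous < Orosirian.
Position 3 in that ranking is Devonian, which lasted 60.3 Myr.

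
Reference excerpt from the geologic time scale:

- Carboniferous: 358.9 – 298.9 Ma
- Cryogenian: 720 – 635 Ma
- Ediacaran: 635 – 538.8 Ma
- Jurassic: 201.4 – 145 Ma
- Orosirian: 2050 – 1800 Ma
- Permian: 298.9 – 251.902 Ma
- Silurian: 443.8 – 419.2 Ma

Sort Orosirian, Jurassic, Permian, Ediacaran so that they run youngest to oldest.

Read off each span (Ma): Orosirian 2050–1800; Jurassic 201.4–145; Permian 298.9–251.902; Ediacaran 635–538.8.
Larger Ma is older, so oldest→youngest is Orosirian, Ediacaran, Permian, Jurassic; reverse it for youngest→oldest.

Jurassic, Permian, Ediacaran, Orosirian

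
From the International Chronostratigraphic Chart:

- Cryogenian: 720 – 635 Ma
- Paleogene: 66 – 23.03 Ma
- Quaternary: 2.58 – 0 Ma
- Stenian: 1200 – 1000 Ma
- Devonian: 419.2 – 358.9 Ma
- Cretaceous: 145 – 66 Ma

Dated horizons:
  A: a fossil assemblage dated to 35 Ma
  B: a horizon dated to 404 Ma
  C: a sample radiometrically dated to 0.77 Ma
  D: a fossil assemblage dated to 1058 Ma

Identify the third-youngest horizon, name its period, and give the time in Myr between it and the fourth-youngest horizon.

B, in the Devonian; 654 million years to D

Smaller Ma means younger, so youngest first: C 0.77 < A 35 < B 404 < D 1058.
Counting 3 along gives B (404 Ma); the excerpt puts that inside the Devonian, 419.2–358.9 Ma.
Next in line is D (1058 Ma), and 1058 − 404 = 654 Myr.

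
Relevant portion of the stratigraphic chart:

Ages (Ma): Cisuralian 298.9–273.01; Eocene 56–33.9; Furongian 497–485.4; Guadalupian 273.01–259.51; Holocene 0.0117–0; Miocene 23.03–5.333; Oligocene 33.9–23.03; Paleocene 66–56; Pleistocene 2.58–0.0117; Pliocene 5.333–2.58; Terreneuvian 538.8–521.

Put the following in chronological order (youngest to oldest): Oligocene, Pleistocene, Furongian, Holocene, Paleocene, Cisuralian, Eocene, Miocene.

Holocene, then Pleistocene, then Miocene, then Oligocene, then Eocene, then Paleocene, then Cisuralian, then Furongian

The oldest of these is Furongian (starts 497 Ma) and the youngest is Holocene (ends 0 Ma).
In between, by decreasing start age: Cisuralian (298.9), Paleocene (66), Eocene (56), Oligocene (33.9), Miocene (23.03), Pleistocene (2.58).
Listing youngest first means reversing that sequence.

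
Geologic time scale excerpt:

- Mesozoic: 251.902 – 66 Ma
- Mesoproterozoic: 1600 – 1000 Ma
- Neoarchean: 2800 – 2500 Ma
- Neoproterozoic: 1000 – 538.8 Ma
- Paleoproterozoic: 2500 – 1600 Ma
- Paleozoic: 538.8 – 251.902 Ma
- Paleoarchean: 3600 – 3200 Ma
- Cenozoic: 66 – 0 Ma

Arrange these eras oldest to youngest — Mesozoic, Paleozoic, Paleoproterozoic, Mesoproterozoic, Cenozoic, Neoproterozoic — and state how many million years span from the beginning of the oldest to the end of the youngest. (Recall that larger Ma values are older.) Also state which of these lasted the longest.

Paleoproterozoic, Mesoproterozoic, Neoproterozoic, Paleozoic, Mesozoic, Cenozoic; total span 2500 Myr; longest is Paleoproterozoic

From the excerpt: Mesozoic 251.902–66; Paleozoic 538.8–251.902; Paleoproterozoic 2500–1600; Mesoproterozoic 1600–1000; Cenozoic 66–0; Neoproterozoic 1000–538.8 (Ma).
Larger Ma is earlier, so the oldest is Paleoproterozoic and the youngest is Cenozoic; oldest to youngest: Paleoproterozoic, Mesoproterozoic, Neoproterozoic, Paleozoic, Mesozoic, Cenozoic.
Oldest start 2500 minus youngest end 0 gives 2500 Myr overall.
Individual lengths (start − end): Mesoproterozoic 600; Cenozoic 66; Paleoproterozoic 900; Mesozoic 185.902; Neoproterozoic 461.2; Paleozoic 286.898. The largest is Paleoproterozoic at 900 Myr.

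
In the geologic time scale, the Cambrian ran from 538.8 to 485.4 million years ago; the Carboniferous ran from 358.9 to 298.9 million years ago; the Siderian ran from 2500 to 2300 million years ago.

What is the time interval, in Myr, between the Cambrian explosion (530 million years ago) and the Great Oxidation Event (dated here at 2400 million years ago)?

1870 million years

2400 − 530 = 1870 million years.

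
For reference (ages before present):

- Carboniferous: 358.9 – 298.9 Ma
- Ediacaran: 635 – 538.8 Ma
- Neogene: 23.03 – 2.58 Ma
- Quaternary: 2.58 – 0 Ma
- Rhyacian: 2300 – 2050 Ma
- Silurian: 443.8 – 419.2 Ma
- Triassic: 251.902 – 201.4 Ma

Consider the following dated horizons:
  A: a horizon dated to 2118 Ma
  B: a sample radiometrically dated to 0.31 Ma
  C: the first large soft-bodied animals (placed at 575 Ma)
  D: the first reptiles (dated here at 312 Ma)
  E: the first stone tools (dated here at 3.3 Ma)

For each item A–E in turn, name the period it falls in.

A — Rhyacian; B — Quaternary; C — Ediacaran; D — Carboniferous; E — Neogene

Match each age against the start–end ranges in the excerpt: A = 2118 Ma → Rhyacian (2300–2050); B = 0.31 Ma → Quaternary (2.58–0); C = 575 Ma → Ediacaran (635–538.8); D = 312 Ma → Carboniferous (358.9–298.9); E = 3.3 Ma → Neogene (23.03–2.58).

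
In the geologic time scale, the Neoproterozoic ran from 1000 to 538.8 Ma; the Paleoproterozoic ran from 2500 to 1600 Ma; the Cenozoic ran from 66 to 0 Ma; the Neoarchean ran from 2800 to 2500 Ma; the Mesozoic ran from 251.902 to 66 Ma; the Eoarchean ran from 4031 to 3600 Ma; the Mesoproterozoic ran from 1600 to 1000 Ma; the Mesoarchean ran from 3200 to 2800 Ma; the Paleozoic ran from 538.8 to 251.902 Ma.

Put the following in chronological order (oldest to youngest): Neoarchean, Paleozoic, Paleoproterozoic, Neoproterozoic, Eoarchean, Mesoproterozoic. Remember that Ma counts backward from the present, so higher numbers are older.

Eoarchean, Neoarchean, Paleoproterozoic, Mesoproterozoic, Neoproterozoic, Paleozoic

Read off each span (Ma): Neoarchean 2800–2500; Paleozoic 538.8–251.902; Paleoproterozoic 2500–1600; Neoproterozoic 1000–538.8; Eoarchean 4031–3600; Mesoproterozoic 1600–1000.
Larger Ma is older, so oldest→youngest is Eoarchean, Neoarchean, Paleoproterozoic, Mesoproterozoic, Neoproterozoic, Paleozoic.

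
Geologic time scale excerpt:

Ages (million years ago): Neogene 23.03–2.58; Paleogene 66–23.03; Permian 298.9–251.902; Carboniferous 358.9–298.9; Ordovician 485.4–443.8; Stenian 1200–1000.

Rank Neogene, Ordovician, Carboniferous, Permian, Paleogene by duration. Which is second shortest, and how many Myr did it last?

Ordovician, 41.6 million years

Durations: Neogene 20.45; Ordovician 41.6; Carboniferous 60; Permian 46.998; Paleogene 42.97 Myr.
Sorted shortest-first: Neogene (20.45), Ordovician (41.6), Paleogene (42.97), Permian (46.998), Carboniferous (60).
The second shortest is Ordovician at 41.6 Myr.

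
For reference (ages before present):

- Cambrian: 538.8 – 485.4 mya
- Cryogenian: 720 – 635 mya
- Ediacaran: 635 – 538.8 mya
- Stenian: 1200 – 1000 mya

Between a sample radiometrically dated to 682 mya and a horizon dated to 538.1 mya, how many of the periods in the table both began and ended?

1

The older date is 682 Ma and the younger is 538.1 Ma.
Periods with start < 682 and end > 538.1 Ma: Ediacaran (635–538.8).
That is 1 complete period.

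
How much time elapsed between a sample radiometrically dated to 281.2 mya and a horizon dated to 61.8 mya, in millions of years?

281.2 − 61.8 = 219.4 million years.

219.4 million years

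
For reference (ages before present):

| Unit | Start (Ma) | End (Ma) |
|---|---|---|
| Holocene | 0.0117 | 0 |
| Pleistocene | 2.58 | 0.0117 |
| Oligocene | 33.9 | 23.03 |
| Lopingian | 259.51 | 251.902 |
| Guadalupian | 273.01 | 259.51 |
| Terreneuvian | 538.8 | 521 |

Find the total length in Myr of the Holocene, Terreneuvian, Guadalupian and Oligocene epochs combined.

42.1817 million years

Duration is start − end for each: (0.0117 − 0) + (538.8 − 521) + (273.01 − 259.51) + (33.9 − 23.03).
That is 0.0117 + 17.8 + 13.5 + 10.87, which totals 42.1817 million years.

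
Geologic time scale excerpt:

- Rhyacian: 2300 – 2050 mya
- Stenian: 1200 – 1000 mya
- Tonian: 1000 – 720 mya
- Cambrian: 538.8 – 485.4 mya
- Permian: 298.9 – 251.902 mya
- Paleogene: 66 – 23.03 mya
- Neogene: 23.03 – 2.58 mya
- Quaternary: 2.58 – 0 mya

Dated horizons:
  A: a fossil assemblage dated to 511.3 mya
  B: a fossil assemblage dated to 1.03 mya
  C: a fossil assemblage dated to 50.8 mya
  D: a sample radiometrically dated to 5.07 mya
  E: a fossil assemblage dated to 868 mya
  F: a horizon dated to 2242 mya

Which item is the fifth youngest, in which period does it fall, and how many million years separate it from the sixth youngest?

Smaller Ma means younger, so youngest first: B 1.03 < D 5.07 < C 50.8 < A 511.3 < E 868 < F 2242.
Counting 5 along gives E (868 Ma); the excerpt puts that inside the Tonian, 1000–720 Ma.
Next in line is F (2242 Ma), and 2242 − 868 = 1374 Myr.

E, in the Tonian; 1374 million years to F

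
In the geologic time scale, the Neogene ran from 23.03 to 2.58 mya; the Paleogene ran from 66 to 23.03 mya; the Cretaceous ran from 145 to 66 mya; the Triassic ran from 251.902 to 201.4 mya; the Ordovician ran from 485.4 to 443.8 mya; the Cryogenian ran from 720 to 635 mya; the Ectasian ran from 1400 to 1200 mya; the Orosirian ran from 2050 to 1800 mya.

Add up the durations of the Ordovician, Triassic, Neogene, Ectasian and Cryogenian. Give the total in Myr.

Each duration: Ordovician = 41.6; Triassic = 50.502; Neogene = 20.45; Ectasian = 200; Cryogenian = 85.
Sum: 41.6 + 50.502 + 20.45 + 200 + 85 = 397.552 Myr.

397.552 million years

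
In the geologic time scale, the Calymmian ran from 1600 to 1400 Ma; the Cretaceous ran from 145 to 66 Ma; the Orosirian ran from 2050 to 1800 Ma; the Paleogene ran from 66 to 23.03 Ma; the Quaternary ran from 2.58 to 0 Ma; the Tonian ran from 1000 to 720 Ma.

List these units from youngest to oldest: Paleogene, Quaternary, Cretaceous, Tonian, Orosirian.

Quaternary, Paleogene, Cretaceous, Tonian, Orosirian

The oldest of these is Orosirian (starts 2050 Ma) and the youngest is Quaternary (ends 0 Ma).
In between, by decreasing start age: Tonian (1000), Cretaceous (145), Paleogene (66).
Listing youngest first means reversing that sequence.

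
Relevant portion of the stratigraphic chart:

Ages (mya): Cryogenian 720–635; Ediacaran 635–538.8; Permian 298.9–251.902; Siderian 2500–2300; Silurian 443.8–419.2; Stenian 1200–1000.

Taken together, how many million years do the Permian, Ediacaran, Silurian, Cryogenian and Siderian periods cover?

452.798 million years

Duration is start − end for each: (298.9 − 251.902) + (635 − 538.8) + (443.8 − 419.2) + (720 − 635) + (2500 − 2300).
That is 46.998 + 96.2 + 24.6 + 85 + 200, which totals 452.798 million years.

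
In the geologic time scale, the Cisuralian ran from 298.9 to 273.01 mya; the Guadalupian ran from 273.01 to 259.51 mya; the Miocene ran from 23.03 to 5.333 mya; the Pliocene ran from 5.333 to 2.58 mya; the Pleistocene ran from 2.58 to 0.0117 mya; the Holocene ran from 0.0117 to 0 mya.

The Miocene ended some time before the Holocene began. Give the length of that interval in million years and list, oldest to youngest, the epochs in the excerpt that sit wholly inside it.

End of Miocene = 5.333 Ma; start of Holocene = 0.0117 Ma.
Gap = 5.333 − 0.0117 = 5.3213 Myr.
Epochs wholly inside 5.333–0.0117 Ma: Pliocene (5.333–2.58), Pleistocene (2.58–0.0117).

5.3213 million years; Pliocene, Pleistocene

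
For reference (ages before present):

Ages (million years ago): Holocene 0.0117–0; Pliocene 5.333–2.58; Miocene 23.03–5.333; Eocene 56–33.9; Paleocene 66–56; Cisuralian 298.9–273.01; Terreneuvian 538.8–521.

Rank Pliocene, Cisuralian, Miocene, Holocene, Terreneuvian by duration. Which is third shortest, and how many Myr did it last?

Miocene, 17.697 million years

Durations: Pliocene 2.753; Cisuralian 25.89; Miocene 17.697; Holocene 0.0117; Terreneuvian 17.8 Myr.
Sorted shortest-first: Holocene (0.0117), Pliocene (2.753), Miocene (17.697), Terreneuvian (17.8), Cisuralian (25.89).
The third shortest is Miocene at 17.697 Myr.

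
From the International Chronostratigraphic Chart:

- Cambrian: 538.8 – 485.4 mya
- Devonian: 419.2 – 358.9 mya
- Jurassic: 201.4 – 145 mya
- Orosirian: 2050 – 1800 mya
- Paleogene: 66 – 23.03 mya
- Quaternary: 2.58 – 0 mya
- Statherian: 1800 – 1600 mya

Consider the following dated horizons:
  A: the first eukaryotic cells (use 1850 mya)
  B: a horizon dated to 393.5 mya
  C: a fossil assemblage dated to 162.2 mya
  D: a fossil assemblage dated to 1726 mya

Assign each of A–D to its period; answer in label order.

A — Orosirian; B — Devonian; C — Jurassic; D — Statherian

A: 1850 Ma lies in 2050–1800 Ma, so Orosirian.
B: 393.5 Ma lies in 419.2–358.9 Ma, so Devonian.
C: 162.2 Ma lies in 201.4–145 Ma, so Jurassic.
D: 1726 Ma lies in 1800–1600 Ma, so Statherian.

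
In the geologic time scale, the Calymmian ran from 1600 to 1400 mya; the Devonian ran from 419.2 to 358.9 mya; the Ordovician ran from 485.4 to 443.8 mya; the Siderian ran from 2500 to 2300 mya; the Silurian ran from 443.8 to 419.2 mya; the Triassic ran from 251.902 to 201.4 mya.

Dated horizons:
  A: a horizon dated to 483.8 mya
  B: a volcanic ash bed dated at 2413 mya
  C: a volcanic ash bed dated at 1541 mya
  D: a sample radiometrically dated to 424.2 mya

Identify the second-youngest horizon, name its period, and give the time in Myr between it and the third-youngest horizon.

A, in the Ordovician; 1057.2 million years to C

Sorted youngest-first by Ma: D (424.2), A (483.8), C (1541), B (2413).
The second youngest is A at 483.8 Ma, which lies in 485.4–443.8 Ma: the Ordovician.
The third youngest is C at 1541 Ma; separation = |483.8 − 1541| = 1057.2 Myr.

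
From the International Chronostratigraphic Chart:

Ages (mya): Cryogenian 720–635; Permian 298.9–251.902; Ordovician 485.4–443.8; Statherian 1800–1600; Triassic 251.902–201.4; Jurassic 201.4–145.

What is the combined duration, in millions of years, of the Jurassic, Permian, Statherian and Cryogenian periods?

388.398 million years

Duration is start − end for each: (201.4 − 145) + (298.9 − 251.902) + (1800 − 1600) + (720 − 635).
That is 56.4 + 46.998 + 200 + 85, which totals 388.398 million years.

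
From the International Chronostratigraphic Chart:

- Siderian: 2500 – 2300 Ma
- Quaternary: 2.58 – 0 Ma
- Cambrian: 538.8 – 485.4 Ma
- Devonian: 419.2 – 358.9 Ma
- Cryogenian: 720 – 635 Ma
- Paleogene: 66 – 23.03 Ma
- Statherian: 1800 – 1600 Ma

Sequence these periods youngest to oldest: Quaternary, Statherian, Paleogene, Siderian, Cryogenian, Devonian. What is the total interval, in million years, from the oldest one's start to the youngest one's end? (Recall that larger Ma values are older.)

Start ages (Ma): Siderian 2500, Statherian 1800, Cryogenian 720, Devonian 419.2, Paleogene 66, Quaternary 2.58.
Ordered youngest to oldest: Quaternary, Paleogene, Devonian, Cryogenian, Statherian, Siderian.
Span = 2500 − 0 = 2500 Myr.

Quaternary, Paleogene, Devonian, Cryogenian, Statherian, Siderian; total span 2500 Myr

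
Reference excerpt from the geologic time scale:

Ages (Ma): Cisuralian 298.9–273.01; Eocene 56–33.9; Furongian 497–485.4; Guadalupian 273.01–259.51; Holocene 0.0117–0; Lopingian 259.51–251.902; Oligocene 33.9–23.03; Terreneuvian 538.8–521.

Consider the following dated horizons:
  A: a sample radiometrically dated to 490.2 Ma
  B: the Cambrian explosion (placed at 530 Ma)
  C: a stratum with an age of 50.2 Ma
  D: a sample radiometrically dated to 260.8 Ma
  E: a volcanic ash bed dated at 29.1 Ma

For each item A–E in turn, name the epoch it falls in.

Match each age against the start–end ranges in the excerpt: A = 490.2 Ma → Furongian (497–485.4); B = 530 Ma → Terreneuvian (538.8–521); C = 50.2 Ma → Eocene (56–33.9); D = 260.8 Ma → Guadalupian (273.01–259.51); E = 29.1 Ma → Oligocene (33.9–23.03).

A — Furongian; B — Terreneuvian; C — Eocene; D — Guadalupian; E — Oligocene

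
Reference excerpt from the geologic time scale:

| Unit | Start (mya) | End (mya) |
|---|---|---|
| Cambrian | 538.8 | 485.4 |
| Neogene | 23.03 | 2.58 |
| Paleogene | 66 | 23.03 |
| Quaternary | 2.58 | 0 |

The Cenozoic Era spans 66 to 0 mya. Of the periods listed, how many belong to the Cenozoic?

Periods inside 66–0 Ma: Paleogene, Neogene, Quaternary — 3 in total.

3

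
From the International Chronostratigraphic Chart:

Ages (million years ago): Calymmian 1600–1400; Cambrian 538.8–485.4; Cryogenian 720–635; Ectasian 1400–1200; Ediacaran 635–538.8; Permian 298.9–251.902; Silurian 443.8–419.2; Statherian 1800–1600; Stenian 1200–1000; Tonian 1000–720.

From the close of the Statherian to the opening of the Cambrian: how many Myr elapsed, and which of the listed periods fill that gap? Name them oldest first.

1061.2 million years; Calymmian, Ectasian, Stenian, Tonian, Cryogenian, Ediacaran

End of Statherian = 1600 Ma; start of Cambrian = 538.8 Ma.
Gap = 1600 − 538.8 = 1061.2 Myr.
Periods wholly inside 1600–538.8 Ma: Calymmian (1600–1400), Ectasian (1400–1200), Stenian (1200–1000), Tonian (1000–720), Cryogenian (720–635), Ediacaran (635–538.8).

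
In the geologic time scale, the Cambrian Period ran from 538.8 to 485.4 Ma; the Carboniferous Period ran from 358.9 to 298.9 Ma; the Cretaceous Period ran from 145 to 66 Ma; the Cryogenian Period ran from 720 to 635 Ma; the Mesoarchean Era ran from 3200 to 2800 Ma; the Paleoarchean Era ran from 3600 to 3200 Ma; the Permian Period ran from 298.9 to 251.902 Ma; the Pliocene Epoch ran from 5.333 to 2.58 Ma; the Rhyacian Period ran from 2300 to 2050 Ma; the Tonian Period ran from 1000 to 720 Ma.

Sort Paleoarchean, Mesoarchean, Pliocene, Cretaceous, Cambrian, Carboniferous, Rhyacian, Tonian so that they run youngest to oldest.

Pliocene, then Cretaceous, then Carboniferous, then Cambrian, then Tonian, then Rhyacian, then Mesoarchean, then Paleoarchean

The oldest of these is Paleoarchean (starts 3600 Ma) and the youngest is Pliocene (ends 2.58 Ma).
In between, by decreasing start age: Mesoarchean (3200), Rhyacian (2300), Tonian (1000), Cambrian (538.8), Carboniferous (358.9), Cretaceous (145).
Listing youngest first means reversing that sequence.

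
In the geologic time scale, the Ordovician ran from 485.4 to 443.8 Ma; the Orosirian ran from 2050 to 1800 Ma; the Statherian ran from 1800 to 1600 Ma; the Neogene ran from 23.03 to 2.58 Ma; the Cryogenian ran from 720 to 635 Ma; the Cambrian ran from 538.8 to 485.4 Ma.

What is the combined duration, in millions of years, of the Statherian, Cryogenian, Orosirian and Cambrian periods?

Duration is start − end for each: (1800 − 1600) + (720 − 635) + (2050 − 1800) + (538.8 − 485.4).
That is 200 + 85 + 250 + 53.4, which totals 588.4 million years.

588.4 million years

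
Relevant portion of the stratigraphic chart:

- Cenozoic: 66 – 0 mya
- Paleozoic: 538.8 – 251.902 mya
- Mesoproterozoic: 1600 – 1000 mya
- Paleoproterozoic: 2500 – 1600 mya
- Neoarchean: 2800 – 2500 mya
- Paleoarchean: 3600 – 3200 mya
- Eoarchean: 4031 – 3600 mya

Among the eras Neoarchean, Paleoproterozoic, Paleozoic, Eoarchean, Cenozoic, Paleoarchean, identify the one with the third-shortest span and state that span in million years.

Neoarchean, 300 million years

Durations: Neoarchean 300; Paleoproterozoic 900; Paleozoic 286.898; Eoarchean 431; Cenozoic 66; Paleoarchean 400 Myr.
Sorted shortest-first: Cenozoic (66), Paleozoic (286.898), Neoarchean (300), Paleoarchean (400), Eoarchean (431), Paleoproterozoic (900).
The third shortest is Neoarchean at 300 Myr.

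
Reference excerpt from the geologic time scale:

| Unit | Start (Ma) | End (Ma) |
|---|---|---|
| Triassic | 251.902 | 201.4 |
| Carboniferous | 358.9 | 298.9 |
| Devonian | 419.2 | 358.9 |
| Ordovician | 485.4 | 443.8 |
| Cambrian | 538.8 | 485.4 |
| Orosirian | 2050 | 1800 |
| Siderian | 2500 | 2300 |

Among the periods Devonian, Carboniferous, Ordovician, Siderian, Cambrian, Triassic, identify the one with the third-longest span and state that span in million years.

Start − end for each: Devonian 419.2 − 358.9 = 60.3; Carboniferous 358.9 − 298.9 = 60; Ordovician 485.4 − 443.8 = 41.6; Siderian 2500 − 2300 = 200; Cambrian 538.8 − 485.4 = 53.4; Triassic 251.902 − 201.4 = 50.502.
Ranking these from longest: Siderian > Devonian > Carboniferous > Cambrian > Triassic > Ordovician.
Position 3 in that ranking is Carboniferous, which lasted 60 Myr.

Carboniferous, 60 million years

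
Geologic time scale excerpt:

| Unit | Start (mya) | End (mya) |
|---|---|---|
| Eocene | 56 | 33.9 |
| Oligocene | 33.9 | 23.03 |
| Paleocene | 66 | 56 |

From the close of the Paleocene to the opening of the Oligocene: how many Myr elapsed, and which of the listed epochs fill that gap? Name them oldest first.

22.1 million years; Eocene

End of Paleocene = 56 Ma; start of Oligocene = 33.9 Ma.
Gap = 56 − 33.9 = 22.1 Myr.
Epochs wholly inside 56–33.9 Ma: Eocene (56–33.9).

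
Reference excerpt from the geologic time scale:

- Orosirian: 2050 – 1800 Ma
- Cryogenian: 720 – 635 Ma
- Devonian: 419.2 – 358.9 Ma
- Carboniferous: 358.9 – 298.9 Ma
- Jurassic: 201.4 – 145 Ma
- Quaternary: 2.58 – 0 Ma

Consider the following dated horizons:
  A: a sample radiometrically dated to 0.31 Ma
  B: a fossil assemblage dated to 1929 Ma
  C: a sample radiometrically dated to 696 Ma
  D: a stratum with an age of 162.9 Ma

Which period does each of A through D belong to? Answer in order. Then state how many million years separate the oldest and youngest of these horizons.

Match each age against the start–end ranges in the excerpt: A = 0.31 Ma → Quaternary (2.58–0); B = 1929 Ma → Orosirian (2050–1800); C = 696 Ma → Cryogenian (720–635); D = 162.9 Ma → Jurassic (201.4–145).
The largest age is 1929 Ma and the smallest is 0.31 Ma; their difference is 1928.69 Myr.

A — Quaternary; B — Orosirian; C — Cryogenian; D — Jurassic; span 1928.69 million years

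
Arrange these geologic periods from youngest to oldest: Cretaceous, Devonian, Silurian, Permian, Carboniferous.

Group by era (each group listed oldest first) — Paleozoic: Silurian, Devonian, Carboniferous, Permian; Mesozoic: Cretaceous. The eras run Paleozoic → Mesozoic → Cenozoic. Concatenating the groups in that era order and then reversing gives youngest to oldest.

Cretaceous, Permian, Carboniferous, Devonian, Silurian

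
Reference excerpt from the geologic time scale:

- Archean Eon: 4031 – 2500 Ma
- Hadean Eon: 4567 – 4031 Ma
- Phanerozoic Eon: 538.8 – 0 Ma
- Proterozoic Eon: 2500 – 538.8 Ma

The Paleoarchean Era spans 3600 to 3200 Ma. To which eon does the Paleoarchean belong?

Archean

The Paleoarchean (3600–3200 Ma) lies entirely within 4031–2500 Ma, the Archean Eon.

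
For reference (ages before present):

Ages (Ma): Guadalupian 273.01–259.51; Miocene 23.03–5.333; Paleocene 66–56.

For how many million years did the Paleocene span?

10 million years

66 − 56 = 10 million years.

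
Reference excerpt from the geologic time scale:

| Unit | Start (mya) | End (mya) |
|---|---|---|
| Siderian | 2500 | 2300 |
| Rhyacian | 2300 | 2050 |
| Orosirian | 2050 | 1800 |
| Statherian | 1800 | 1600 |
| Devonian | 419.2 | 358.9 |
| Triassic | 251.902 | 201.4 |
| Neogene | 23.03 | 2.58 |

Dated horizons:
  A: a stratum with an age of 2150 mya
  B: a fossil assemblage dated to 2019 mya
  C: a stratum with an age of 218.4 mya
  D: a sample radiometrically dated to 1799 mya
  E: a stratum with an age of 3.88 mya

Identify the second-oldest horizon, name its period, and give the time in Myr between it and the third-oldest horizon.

Larger Ma means older, so oldest first: A 2150 > B 2019 > D 1799 > C 218.4 > E 3.88.
Counting 2 along gives B (2019 Ma); the excerpt puts that inside the Orosirian, 2050–1800 Ma.
Next in line is D (1799 Ma), and 2019 − 1799 = 220 Myr.

B, in the Orosirian; 220 million years to D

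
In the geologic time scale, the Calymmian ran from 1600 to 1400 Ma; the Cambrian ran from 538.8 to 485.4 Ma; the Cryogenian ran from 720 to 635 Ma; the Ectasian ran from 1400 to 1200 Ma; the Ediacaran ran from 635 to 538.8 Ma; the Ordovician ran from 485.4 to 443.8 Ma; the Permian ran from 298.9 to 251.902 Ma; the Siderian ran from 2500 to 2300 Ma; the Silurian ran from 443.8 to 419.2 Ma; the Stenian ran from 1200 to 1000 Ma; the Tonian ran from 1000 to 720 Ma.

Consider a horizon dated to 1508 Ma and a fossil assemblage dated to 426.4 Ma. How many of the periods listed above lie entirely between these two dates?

The older date is 1508 Ma and the younger is 426.4 Ma.
Periods with start < 1508 and end > 426.4 Ma: Ectasian (1400–1200), Stenian (1200–1000), Tonian (1000–720), Cryogenian (720–635), Ediacaran (635–538.8), Cambrian (538.8–485.4), Ordovician (485.4–443.8).
That is 7 complete periods.

7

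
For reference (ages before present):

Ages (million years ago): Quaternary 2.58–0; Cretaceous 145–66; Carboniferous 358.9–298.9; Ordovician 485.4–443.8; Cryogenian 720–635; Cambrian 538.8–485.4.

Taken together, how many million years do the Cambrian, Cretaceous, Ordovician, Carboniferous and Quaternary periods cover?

Each duration: Cambrian = 53.4; Cretaceous = 79; Ordovician = 41.6; Carboniferous = 60; Quaternary = 2.58.
Sum: 53.4 + 79 + 41.6 + 60 + 2.58 = 236.58 Myr.

236.58 million years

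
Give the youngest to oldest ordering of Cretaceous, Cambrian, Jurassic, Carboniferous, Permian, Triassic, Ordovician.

Cretaceous → Jurassic → Triassic → Permian → Carboniferous → Ordovician → Cambrian

Group by era (each group listed oldest first) — Paleozoic: Cambrian, Ordovician, Carboniferous, Permian; Mesozoic: Triassic, Jurassic, Cretaceous. The eras run Paleozoic → Mesozoic → Cenozoic. Concatenating the groups in that era order and then reversing gives youngest to oldest.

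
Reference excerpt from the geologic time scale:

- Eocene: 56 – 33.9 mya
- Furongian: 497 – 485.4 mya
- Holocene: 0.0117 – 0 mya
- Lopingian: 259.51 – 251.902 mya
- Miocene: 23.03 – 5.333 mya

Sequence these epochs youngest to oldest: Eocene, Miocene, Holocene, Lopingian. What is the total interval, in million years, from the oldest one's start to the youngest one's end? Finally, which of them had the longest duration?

Holocene, Miocene, Eocene, Lopingian; total span 259.51 Myr; longest is Eocene

From the excerpt: Eocene 56–33.9; Miocene 23.03–5.333; Holocene 0.0117–0; Lopingian 259.51–251.902 (Ma).
Larger Ma is earlier, so the oldest is Lopingian and the youngest is Holocene; youngest to oldest: Holocene, Miocene, Eocene, Lopingian.
Oldest start 259.51 minus youngest end 0 gives 259.51 Myr overall.
Individual lengths (start − end): Holocene 0.0117; Miocene 17.697; Eocene 22.1; Lopingian 7.608. The largest is Eocene at 22.1 Myr.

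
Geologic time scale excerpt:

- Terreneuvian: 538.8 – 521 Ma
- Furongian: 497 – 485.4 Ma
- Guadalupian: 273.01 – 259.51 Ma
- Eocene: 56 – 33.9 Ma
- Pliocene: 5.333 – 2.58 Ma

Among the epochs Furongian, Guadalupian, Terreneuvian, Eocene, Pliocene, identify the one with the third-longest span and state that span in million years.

Start − end for each: Furongian 497 − 485.4 = 11.6; Guadalupian 273.01 − 259.51 = 13.5; Terreneuvian 538.8 − 521 = 17.8; Eocene 56 − 33.9 = 22.1; Pliocene 5.333 − 2.58 = 2.753.
Ranking these from longest: Eocene > Terreneuvian > Guadalupian > Furongian > Pliocene.
Position 3 in that ranking is Guadalupian, which lasted 13.5 Myr.

Guadalupian, 13.5 million years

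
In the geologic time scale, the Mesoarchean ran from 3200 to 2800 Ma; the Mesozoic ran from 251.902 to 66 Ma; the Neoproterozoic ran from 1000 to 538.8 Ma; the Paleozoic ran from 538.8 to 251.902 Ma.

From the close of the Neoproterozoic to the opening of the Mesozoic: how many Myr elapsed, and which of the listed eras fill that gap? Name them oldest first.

End of Neoproterozoic = 538.8 Ma; start of Mesozoic = 251.902 Ma.
Gap = 538.8 − 251.902 = 286.898 Myr.
Eras wholly inside 538.8–251.902 Ma: Paleozoic (538.8–251.902).

286.898 million years; Paleozoic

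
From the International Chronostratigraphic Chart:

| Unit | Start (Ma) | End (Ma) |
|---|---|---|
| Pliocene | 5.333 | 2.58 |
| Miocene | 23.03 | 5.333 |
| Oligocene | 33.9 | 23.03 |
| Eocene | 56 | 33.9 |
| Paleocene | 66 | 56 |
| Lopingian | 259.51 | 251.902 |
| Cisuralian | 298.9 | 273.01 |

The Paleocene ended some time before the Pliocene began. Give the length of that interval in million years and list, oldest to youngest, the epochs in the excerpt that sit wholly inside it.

End of Paleocene = 56 Ma; start of Pliocene = 5.333 Ma.
Gap = 56 − 5.333 = 50.667 Myr.
Epochs wholly inside 56–5.333 Ma: Eocene (56–33.9), Oligocene (33.9–23.03), Miocene (23.03–5.333).

50.667 million years; Eocene, Oligocene, Miocene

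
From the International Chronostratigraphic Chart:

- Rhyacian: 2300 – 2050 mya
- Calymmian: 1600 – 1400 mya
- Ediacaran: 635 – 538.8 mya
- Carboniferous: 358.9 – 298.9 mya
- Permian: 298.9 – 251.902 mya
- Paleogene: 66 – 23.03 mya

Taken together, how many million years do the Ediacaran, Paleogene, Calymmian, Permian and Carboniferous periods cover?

Duration is start − end for each: (635 − 538.8) + (66 − 23.03) + (1600 − 1400) + (298.9 − 251.902) + (358.9 − 298.9).
That is 96.2 + 42.97 + 200 + 46.998 + 60, which totals 446.168 million years.

446.168 million years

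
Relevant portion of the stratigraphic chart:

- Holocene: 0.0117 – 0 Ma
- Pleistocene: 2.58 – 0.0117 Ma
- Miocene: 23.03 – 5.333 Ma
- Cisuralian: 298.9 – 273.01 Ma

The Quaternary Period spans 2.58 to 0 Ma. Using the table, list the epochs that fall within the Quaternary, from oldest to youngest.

Epochs with both bounds inside 2.58–0 Ma: Pleistocene (2.58–0.0117), Holocene (0.0117–0).

Pleistocene, Holocene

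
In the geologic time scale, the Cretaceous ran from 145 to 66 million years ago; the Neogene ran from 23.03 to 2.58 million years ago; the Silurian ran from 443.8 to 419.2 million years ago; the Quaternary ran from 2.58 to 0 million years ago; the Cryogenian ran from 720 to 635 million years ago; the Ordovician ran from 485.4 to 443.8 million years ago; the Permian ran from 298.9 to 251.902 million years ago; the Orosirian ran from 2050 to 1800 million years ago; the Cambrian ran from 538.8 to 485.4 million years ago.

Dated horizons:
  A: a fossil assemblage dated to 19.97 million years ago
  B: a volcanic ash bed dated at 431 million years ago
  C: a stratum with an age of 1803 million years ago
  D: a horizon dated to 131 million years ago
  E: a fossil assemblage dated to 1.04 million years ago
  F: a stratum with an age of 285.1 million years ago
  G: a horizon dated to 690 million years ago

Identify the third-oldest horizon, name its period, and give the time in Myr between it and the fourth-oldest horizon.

B, in the Silurian; 145.9 million years to F

Sorted oldest-first by Ma: C (1803), G (690), B (431), F (285.1), D (131), A (19.97), E (1.04).
The third oldest is B at 431 Ma, which lies in 443.8–419.2 Ma: the Silurian.
The fourth oldest is F at 285.1 Ma; separation = |431 − 285.1| = 145.9 Myr.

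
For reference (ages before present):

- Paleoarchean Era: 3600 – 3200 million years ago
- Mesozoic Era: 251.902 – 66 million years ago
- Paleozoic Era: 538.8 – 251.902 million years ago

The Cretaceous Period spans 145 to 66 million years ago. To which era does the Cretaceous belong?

Mesozoic

The Cretaceous (145–66 Ma) lies entirely within 251.902–66 Ma, the Mesozoic Era.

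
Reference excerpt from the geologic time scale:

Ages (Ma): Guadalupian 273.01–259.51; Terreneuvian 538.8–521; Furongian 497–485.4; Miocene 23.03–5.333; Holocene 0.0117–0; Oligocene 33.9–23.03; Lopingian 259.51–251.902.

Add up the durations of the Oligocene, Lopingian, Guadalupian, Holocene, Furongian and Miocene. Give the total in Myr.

61.2867 million years

Each duration: Oligocene = 10.87; Lopingian = 7.608; Guadalupian = 13.5; Holocene = 0.0117; Furongian = 11.6; Miocene = 17.697.
Sum: 10.87 + 7.608 + 13.5 + 0.0117 + 11.6 + 17.697 = 61.2867 Myr.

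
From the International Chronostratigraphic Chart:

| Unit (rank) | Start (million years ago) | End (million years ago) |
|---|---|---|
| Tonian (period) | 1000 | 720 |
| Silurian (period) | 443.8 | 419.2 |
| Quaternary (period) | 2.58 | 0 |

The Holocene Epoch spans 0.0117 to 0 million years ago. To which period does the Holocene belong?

Quaternary

The Holocene (0.0117–0 Ma) lies entirely within 2.58–0 Ma, the Quaternary Period.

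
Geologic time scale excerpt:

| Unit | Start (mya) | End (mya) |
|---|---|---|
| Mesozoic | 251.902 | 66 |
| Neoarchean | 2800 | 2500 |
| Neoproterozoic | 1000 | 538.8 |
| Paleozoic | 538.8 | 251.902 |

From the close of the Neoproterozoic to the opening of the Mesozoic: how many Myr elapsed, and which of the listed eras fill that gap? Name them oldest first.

286.898 million years; Paleozoic

End of Neoproterozoic = 538.8 Ma; start of Mesozoic = 251.902 Ma.
Gap = 538.8 − 251.902 = 286.898 Myr.
Eras wholly inside 538.8–251.902 Ma: Paleozoic (538.8–251.902).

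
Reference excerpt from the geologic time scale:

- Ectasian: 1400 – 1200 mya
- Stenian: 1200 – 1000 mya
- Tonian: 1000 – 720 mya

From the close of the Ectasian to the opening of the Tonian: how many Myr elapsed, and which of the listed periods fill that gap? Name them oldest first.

End of Ectasian = 1200 Ma; start of Tonian = 1000 Ma.
Gap = 1200 − 1000 = 200 Myr.
Periods wholly inside 1200–1000 Ma: Stenian (1200–1000).

200 million years; Stenian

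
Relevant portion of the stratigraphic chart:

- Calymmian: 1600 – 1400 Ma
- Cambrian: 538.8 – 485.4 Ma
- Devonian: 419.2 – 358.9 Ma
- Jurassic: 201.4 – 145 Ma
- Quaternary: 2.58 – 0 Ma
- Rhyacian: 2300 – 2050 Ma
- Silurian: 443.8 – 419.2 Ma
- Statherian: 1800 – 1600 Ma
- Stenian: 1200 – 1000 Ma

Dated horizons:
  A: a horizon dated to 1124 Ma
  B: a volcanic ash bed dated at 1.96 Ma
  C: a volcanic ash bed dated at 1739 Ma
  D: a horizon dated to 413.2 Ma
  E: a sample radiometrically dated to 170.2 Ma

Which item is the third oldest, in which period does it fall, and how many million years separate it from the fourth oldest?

Sorted oldest-first by Ma: C (1739), A (1124), D (413.2), E (170.2), B (1.96).
The third oldest is D at 413.2 Ma, which lies in 419.2–358.9 Ma: the Devonian.
The fourth oldest is E at 170.2 Ma; separation = |413.2 − 170.2| = 243 Myr.

D, in the Devonian; 243 million years to E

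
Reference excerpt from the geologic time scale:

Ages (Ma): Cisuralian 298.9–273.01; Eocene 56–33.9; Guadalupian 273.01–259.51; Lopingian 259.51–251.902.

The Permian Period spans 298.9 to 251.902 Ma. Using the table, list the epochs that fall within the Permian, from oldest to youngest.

Cisuralian, Guadalupian, Lopingian

Epochs with both bounds inside 298.9–251.902 Ma: Cisuralian (298.9–273.01), Guadalupian (273.01–259.51), Lopingian (259.51–251.902).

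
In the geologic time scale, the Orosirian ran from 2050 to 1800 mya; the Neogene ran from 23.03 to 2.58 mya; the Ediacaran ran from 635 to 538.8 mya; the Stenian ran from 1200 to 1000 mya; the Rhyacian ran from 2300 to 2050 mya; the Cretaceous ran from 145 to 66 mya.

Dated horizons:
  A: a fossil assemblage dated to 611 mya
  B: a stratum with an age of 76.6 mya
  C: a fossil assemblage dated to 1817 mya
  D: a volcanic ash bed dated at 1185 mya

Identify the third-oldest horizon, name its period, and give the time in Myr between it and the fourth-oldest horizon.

Larger Ma means older, so oldest first: C 1817 > D 1185 > A 611 > B 76.6.
Counting 3 along gives A (611 Ma); the excerpt puts that inside the Ediacaran, 635–538.8 Ma.
Next in line is B (76.6 Ma), and 611 − 76.6 = 534.4 Myr.

A, in the Ediacaran; 534.4 million years to B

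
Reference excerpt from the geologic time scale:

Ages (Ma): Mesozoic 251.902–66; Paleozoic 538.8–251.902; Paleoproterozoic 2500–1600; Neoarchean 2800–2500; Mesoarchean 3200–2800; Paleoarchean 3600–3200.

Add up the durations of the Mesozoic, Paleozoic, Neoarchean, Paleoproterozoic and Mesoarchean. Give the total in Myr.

2072.8 million years

Duration is start − end for each: (251.902 − 66) + (538.8 − 251.902) + (2800 − 2500) + (2500 − 1600) + (3200 − 2800).
That is 185.902 + 286.898 + 300 + 900 + 400, which totals 2072.8 million years.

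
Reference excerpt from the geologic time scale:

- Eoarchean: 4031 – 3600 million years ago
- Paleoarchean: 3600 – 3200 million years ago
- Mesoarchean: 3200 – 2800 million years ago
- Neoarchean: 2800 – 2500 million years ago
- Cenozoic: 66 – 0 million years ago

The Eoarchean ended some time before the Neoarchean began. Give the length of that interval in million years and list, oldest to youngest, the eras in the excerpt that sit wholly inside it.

800 million years; Paleoarchean, Mesoarchean

End of Eoarchean = 3600 Ma; start of Neoarchean = 2800 Ma.
Gap = 3600 − 2800 = 800 Myr.
Eras wholly inside 3600–2800 Ma: Paleoarchean (3600–3200), Mesoarchean (3200–2800).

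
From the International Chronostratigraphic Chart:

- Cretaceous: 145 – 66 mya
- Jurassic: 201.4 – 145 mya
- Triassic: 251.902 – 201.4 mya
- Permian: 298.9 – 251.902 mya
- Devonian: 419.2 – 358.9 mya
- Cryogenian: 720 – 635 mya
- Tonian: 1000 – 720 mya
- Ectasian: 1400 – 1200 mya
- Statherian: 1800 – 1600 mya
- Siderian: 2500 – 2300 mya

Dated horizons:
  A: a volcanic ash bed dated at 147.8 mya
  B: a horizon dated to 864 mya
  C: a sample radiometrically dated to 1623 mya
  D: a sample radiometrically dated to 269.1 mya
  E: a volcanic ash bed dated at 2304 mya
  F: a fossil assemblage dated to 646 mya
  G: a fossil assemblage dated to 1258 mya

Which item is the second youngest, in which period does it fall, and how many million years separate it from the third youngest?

D, in the Permian; 376.9 million years to F

Sorted youngest-first by Ma: A (147.8), D (269.1), F (646), B (864), G (1258), C (1623), E (2304).
The second youngest is D at 269.1 Ma, which lies in 298.9–251.902 Ma: the Permian.
The third youngest is F at 646 Ma; separation = |269.1 − 646| = 376.9 Myr.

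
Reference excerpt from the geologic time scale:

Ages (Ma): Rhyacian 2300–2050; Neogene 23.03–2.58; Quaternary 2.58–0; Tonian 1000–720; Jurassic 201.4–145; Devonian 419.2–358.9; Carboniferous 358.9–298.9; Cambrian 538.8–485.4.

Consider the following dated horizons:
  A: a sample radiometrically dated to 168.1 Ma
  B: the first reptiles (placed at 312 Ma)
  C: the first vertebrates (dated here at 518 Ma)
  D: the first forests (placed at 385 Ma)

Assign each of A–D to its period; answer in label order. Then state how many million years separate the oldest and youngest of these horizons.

A — Jurassic; B — Carboniferous; C — Cambrian; D — Devonian; span 349.9 million years

Match each age against the start–end ranges in the excerpt: A = 168.1 Ma → Jurassic (201.4–145); B = 312 Ma → Carboniferous (358.9–298.9); C = 518 Ma → Cambrian (538.8–485.4); D = 385 Ma → Devonian (419.2–358.9).
The largest age is 518 Ma and the smallest is 168.1 Ma; their difference is 349.9 Myr.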